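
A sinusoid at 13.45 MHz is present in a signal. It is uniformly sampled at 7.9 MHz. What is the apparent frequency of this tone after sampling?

13.45 MHz mod fs = 5.55 MHz.
5.55 MHz > fs/2 = 3.95 MHz, folds to fs − 5.55 MHz = 2.35 MHz.

2.35 MHz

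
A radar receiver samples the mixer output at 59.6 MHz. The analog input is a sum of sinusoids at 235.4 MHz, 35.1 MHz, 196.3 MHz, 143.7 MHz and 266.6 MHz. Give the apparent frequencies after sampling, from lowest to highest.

fs/2 = 29.8 MHz.
235.4 MHz mod fs = 56.6 MHz.
56.6 MHz > fs/2 = 29.8 MHz, folds to fs − 56.6 MHz = 3 MHz.
35.1 MHz > fs/2 = 29.8 MHz, folds to fs − 35.1 MHz = 24.5 MHz.
196.3 MHz mod fs = 17.5 MHz.
17.5 MHz ≤ fs/2 = 29.8 MHz, appears at 17.5 MHz.
143.7 MHz mod fs = 24.5 MHz.
24.5 MHz ≤ fs/2 = 29.8 MHz, appears at 24.5 MHz.
266.6 MHz mod fs = 28.2 MHz.
28.2 MHz ≤ fs/2 = 29.8 MHz, appears at 28.2 MHz.
Distinct values: {3 MHz, 17.5 MHz, 24.5 MHz, 28.2 MHz}.

3 MHz, 17.5 MHz, 24.5 MHz, 28.2 MHz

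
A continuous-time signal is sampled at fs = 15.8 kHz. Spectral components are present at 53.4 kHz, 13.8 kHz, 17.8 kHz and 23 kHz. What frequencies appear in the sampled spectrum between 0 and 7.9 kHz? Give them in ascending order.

fs/2 = 7.9 kHz.
53.4 kHz mod fs = 6 kHz.
6 kHz ≤ fs/2 = 7.9 kHz, appears at 6 kHz.
13.8 kHz > fs/2 = 7.9 kHz, folds to fs − 13.8 kHz = 2 kHz.
17.8 kHz mod fs = 2 kHz.
2 kHz ≤ fs/2 = 7.9 kHz, appears at 2 kHz.
23 kHz mod fs = 7.2 kHz.
7.2 kHz ≤ fs/2 = 7.9 kHz, appears at 7.2 kHz.
Distinct values: {2 kHz, 6 kHz, 7.2 kHz}.

2 kHz, 6 kHz, 7.2 kHz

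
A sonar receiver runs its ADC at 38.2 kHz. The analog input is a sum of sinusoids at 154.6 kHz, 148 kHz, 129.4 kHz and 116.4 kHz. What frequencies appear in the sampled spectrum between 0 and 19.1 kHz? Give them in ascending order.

fs/2 = 19.1 kHz.
154.6 kHz mod fs = 1.8 kHz.
1.8 kHz ≤ fs/2 = 19.1 kHz, appears at 1.8 kHz.
148 kHz mod fs = 33.4 kHz.
33.4 kHz > fs/2 = 19.1 kHz, folds to fs − 33.4 kHz = 4.8 kHz.
129.4 kHz mod fs = 14.8 kHz.
14.8 kHz ≤ fs/2 = 19.1 kHz, appears at 14.8 kHz.
116.4 kHz mod fs = 1.8 kHz.
1.8 kHz ≤ fs/2 = 19.1 kHz, appears at 1.8 kHz.
Distinct values: {1.8 kHz, 4.8 kHz, 14.8 kHz}.

1.8 kHz, 4.8 kHz, 14.8 kHz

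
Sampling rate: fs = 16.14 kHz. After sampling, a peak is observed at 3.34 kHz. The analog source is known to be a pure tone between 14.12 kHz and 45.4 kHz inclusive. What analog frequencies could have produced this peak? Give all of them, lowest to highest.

Frequencies that alias to 3.34 kHz are k·fs ± 3.34 kHz for integer k ≥ 0.
k=0: 3.34 kHz.
k=1: 12.8 kHz, 19.48 kHz.
k=2: 28.94 kHz, 35.62 kHz.
k=3: 45.08 kHz, 51.76 kHz.
k=4: 61.22 kHz, 67.9 kHz.
Within [14.12 kHz, 45.4 kHz]: 19.48 kHz, 28.94 kHz, 35.62 kHz, 45.08 kHz.

19.48 kHz, 28.94 kHz, 35.62 kHz, 45.08 kHz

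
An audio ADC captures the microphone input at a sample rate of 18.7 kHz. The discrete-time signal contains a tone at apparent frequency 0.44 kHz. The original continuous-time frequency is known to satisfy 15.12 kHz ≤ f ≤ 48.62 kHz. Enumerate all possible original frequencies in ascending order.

18.26 kHz, 19.14 kHz, 36.96 kHz, 37.84 kHz

Frequencies that alias to 0.44 kHz are k·fs ± 0.44 kHz for integer k ≥ 0.
k=0: 0.44 kHz.
k=1: 18.26 kHz, 19.14 kHz.
k=2: 36.96 kHz, 37.84 kHz.
k=3: 55.66 kHz, 56.54 kHz.
Within [15.12 kHz, 48.62 kHz]: 18.26 kHz, 19.14 kHz, 36.96 kHz, 37.84 kHz.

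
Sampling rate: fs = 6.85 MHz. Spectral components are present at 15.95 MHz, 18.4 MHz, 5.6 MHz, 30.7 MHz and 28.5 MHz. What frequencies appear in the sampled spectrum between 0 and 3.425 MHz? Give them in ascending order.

fs/2 = 3.425 MHz.
15.95 MHz mod fs = 2.25 MHz.
2.25 MHz ≤ fs/2 = 3.425 MHz, appears at 2.25 MHz.
18.4 MHz mod fs = 4.7 MHz.
4.7 MHz > fs/2 = 3.425 MHz, folds to fs − 4.7 MHz = 2.15 MHz.
5.6 MHz > fs/2 = 3.425 MHz, folds to fs − 5.6 MHz = 1.25 MHz.
30.7 MHz mod fs = 3.3 MHz.
3.3 MHz ≤ fs/2 = 3.425 MHz, appears at 3.3 MHz.
28.5 MHz mod fs = 1.1 MHz.
1.1 MHz ≤ fs/2 = 3.425 MHz, appears at 1.1 MHz.
Distinct values: {1.1 MHz, 1.25 MHz, 2.15 MHz, 2.25 MHz, 3.3 MHz}.

1.1 MHz, 1.25 MHz, 2.15 MHz, 2.25 MHz, 3.3 MHz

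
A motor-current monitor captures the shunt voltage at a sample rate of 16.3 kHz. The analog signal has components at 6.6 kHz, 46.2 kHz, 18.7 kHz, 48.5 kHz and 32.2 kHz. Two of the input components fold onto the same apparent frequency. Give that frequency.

fs/2 = 8.15 kHz.
6.6 kHz ≤ fs/2 = 8.15 kHz, passes unchanged.
46.2 kHz mod fs = 13.6 kHz.
13.6 kHz > fs/2 = 8.15 kHz, folds to fs − 13.6 kHz = 2.7 kHz.
18.7 kHz mod fs = 2.4 kHz.
2.4 kHz ≤ fs/2 = 8.15 kHz, appears at 2.4 kHz.
48.5 kHz mod fs = 15.9 kHz.
15.9 kHz > fs/2 = 8.15 kHz, folds to fs − 15.9 kHz = 0.4 kHz.
32.2 kHz mod fs = 15.9 kHz.
15.9 kHz > fs/2 = 8.15 kHz, folds to fs − 15.9 kHz = 0.4 kHz.
32.2 kHz and 48.5 kHz both map to 0.4 kHz.

0.4 kHz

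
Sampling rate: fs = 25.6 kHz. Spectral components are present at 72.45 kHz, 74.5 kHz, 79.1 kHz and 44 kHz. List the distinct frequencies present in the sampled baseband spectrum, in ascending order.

2.3 kHz, 4.35 kHz, 7.2 kHz

fs/2 = 12.8 kHz.
72.45 kHz mod fs = 21.25 kHz.
21.25 kHz > fs/2 = 12.8 kHz, folds to fs − 21.25 kHz = 4.35 kHz.
74.5 kHz mod fs = 23.3 kHz.
23.3 kHz > fs/2 = 12.8 kHz, folds to fs − 23.3 kHz = 2.3 kHz.
79.1 kHz mod fs = 2.3 kHz.
2.3 kHz ≤ fs/2 = 12.8 kHz, appears at 2.3 kHz.
44 kHz mod fs = 18.4 kHz.
18.4 kHz > fs/2 = 12.8 kHz, folds to fs − 18.4 kHz = 7.2 kHz.
Distinct values: {2.3 kHz, 4.35 kHz, 7.2 kHz}.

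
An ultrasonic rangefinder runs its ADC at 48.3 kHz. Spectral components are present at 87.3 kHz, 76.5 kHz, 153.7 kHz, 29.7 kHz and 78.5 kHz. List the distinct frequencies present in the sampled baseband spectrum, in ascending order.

fs/2 = 24.15 kHz.
87.3 kHz mod fs = 39 kHz.
39 kHz > fs/2 = 24.15 kHz, folds to fs − 39 kHz = 9.3 kHz.
76.5 kHz mod fs = 28.2 kHz.
28.2 kHz > fs/2 = 24.15 kHz, folds to fs − 28.2 kHz = 20.1 kHz.
153.7 kHz mod fs = 8.8 kHz.
8.8 kHz ≤ fs/2 = 24.15 kHz, appears at 8.8 kHz.
29.7 kHz > fs/2 = 24.15 kHz, folds to fs − 29.7 kHz = 18.6 kHz.
78.5 kHz mod fs = 30.2 kHz.
30.2 kHz > fs/2 = 24.15 kHz, folds to fs − 30.2 kHz = 18.1 kHz.
Distinct values: {8.8 kHz, 9.3 kHz, 18.1 kHz, 18.6 kHz, 20.1 kHz}.

8.8 kHz, 9.3 kHz, 18.1 kHz, 18.6 kHz, 20.1 kHz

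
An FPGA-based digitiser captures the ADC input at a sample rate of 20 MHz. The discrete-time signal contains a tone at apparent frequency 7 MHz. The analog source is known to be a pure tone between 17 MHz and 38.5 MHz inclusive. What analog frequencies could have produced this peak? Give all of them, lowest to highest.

Frequencies that alias to 7 MHz are k·fs ± 7 MHz for integer k ≥ 0.
k=0: 7 MHz.
k=1: 13 MHz, 27 MHz.
k=2: 33 MHz, 47 MHz.
k=3: 53 MHz, 67 MHz.
Within [17 MHz, 38.5 MHz]: 27 MHz, 33 MHz.

27 MHz, 33 MHz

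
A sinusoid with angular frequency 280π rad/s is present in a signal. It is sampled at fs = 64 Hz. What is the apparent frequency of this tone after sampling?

ω = 280π rad/s → f = ω/(2π) = 140 Hz.
140 Hz mod fs = 12 Hz.
12 Hz ≤ fs/2 = 32 Hz, appears at 12 Hz.

12 Hz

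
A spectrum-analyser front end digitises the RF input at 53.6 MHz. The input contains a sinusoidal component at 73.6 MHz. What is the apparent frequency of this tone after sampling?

20 MHz

73.6 MHz mod fs = 20 MHz.
20 MHz ≤ fs/2 = 26.8 MHz, appears at 20 MHz.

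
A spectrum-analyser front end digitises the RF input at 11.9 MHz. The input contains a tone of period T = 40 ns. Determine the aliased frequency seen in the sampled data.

1.2 MHz

T = 40 ns → f = 1/T = 25 MHz.
25 MHz mod fs = 1.2 MHz.
1.2 MHz ≤ fs/2 = 5.95 MHz, appears at 1.2 MHz.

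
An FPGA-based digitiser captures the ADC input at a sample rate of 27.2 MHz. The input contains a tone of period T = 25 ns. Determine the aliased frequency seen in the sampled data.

T = 25 ns → f = 1/T = 40 MHz.
40 MHz mod fs = 12.8 MHz.
12.8 MHz ≤ fs/2 = 13.6 MHz, appears at 12.8 MHz.

12.8 MHz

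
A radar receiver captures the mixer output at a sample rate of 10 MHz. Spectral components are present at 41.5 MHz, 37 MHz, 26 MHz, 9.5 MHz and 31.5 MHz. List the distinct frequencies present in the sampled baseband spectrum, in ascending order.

fs/2 = 5 MHz.
41.5 MHz mod fs = 1.5 MHz.
1.5 MHz ≤ fs/2 = 5 MHz, appears at 1.5 MHz.
37 MHz mod fs = 7 MHz.
7 MHz > fs/2 = 5 MHz, folds to fs − 7 MHz = 3 MHz.
26 MHz mod fs = 6 MHz.
6 MHz > fs/2 = 5 MHz, folds to fs − 6 MHz = 4 MHz.
9.5 MHz > fs/2 = 5 MHz, folds to fs − 9.5 MHz = 0.5 MHz.
31.5 MHz mod fs = 1.5 MHz.
1.5 MHz ≤ fs/2 = 5 MHz, appears at 1.5 MHz.
Distinct values: {0.5 MHz, 1.5 MHz, 3 MHz, 4 MHz}.

0.5 MHz, 1.5 MHz, 3 MHz, 4 MHz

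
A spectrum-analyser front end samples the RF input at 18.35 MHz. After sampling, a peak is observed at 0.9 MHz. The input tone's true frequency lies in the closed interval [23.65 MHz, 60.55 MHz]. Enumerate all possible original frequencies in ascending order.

Frequencies that alias to 0.9 MHz are k·fs ± 0.9 MHz for integer k ≥ 0.
k=0: 0.9 MHz.
k=1: 17.45 MHz, 19.25 MHz.
k=2: 35.8 MHz, 37.6 MHz.
k=3: 54.15 MHz, 55.95 MHz.
k=4: 72.5 MHz, 74.3 MHz.
Within [23.65 MHz, 60.55 MHz]: 35.8 MHz, 37.6 MHz, 54.15 MHz, 55.95 MHz.

35.8 MHz, 37.6 MHz, 54.15 MHz, 55.95 MHz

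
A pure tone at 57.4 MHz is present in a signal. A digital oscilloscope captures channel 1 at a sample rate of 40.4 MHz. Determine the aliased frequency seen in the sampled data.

17 MHz

57.4 MHz mod fs = 17 MHz.
17 MHz ≤ fs/2 = 20.2 MHz, appears at 17 MHz.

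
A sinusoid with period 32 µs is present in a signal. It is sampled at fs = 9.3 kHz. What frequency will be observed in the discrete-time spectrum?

T = 32 µs → f = 1/T = 31.25 kHz.
31.25 kHz mod fs = 3.35 kHz.
3.35 kHz ≤ fs/2 = 4.65 kHz, appears at 3.35 kHz.

3.35 kHz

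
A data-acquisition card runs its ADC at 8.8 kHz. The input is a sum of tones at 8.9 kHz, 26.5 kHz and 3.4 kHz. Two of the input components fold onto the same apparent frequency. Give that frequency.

fs/2 = 4.4 kHz.
8.9 kHz mod fs = 0.1 kHz.
0.1 kHz ≤ fs/2 = 4.4 kHz, appears at 0.1 kHz.
26.5 kHz mod fs = 0.1 kHz.
0.1 kHz ≤ fs/2 = 4.4 kHz, appears at 0.1 kHz.
3.4 kHz ≤ fs/2 = 4.4 kHz, passes unchanged.
8.9 kHz and 26.5 kHz both map to 0.1 kHz.

0.1 kHz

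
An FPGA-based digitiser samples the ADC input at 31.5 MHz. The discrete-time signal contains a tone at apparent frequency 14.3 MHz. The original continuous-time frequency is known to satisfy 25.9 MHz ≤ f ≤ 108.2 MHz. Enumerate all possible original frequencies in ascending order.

Frequencies that alias to 14.3 MHz are k·fs ± 14.3 MHz for integer k ≥ 0.
k=0: 14.3 MHz.
k=1: 17.2 MHz, 45.8 MHz.
k=2: 48.7 MHz, 77.3 MHz.
k=3: 80.2 MHz, 108.8 MHz.
k=4: 111.7 MHz, 140.3 MHz.
Within [25.9 MHz, 108.2 MHz]: 45.8 MHz, 48.7 MHz, 77.3 MHz, 80.2 MHz.

45.8 MHz, 48.7 MHz, 77.3 MHz, 80.2 MHz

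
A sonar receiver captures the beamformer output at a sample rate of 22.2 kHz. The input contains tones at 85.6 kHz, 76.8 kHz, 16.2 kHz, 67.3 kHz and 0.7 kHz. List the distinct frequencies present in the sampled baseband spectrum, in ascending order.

fs/2 = 11.1 kHz.
85.6 kHz mod fs = 19 kHz.
19 kHz > fs/2 = 11.1 kHz, folds to fs − 19 kHz = 3.2 kHz.
76.8 kHz mod fs = 10.2 kHz.
10.2 kHz ≤ fs/2 = 11.1 kHz, appears at 10.2 kHz.
16.2 kHz > fs/2 = 11.1 kHz, folds to fs − 16.2 kHz = 6 kHz.
67.3 kHz mod fs = 0.7 kHz.
0.7 kHz ≤ fs/2 = 11.1 kHz, appears at 0.7 kHz.
0.7 kHz ≤ fs/2 = 11.1 kHz, passes unchanged.
Distinct values: {0.7 kHz, 3.2 kHz, 6 kHz, 10.2 kHz}.

0.7 kHz, 3.2 kHz, 6 kHz, 10.2 kHz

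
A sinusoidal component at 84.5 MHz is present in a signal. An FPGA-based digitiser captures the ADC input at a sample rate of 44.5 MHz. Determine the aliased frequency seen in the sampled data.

4.5 MHz

84.5 MHz mod fs = 40 MHz.
40 MHz > fs/2 = 22.25 MHz, folds to fs − 40 MHz = 4.5 MHz.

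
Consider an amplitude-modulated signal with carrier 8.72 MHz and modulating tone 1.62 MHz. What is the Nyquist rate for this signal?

AM sidebands sit at fc ± fm = 7.1 MHz and 10.34 MHz.
Highest-frequency component: 10.34 MHz.
Nyquist rate = 2 × 10.34 MHz = 20.68 MHz.

20.68 MHz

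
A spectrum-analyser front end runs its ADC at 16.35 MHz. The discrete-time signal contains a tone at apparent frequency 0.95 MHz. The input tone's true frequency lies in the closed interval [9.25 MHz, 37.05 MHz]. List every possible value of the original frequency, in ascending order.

Frequencies that alias to 0.95 MHz are k·fs ± 0.95 MHz for integer k ≥ 0.
k=0: 0.95 MHz.
k=1: 15.4 MHz, 17.3 MHz.
k=2: 31.75 MHz, 33.65 MHz.
k=3: 48.1 MHz, 50 MHz.
Within [9.25 MHz, 37.05 MHz]: 15.4 MHz, 17.3 MHz, 31.75 MHz, 33.65 MHz.

15.4 MHz, 17.3 MHz, 31.75 MHz, 33.65 MHz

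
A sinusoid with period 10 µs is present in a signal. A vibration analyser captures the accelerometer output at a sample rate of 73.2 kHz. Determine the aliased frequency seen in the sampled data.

T = 10 µs → f = 1/T = 100 kHz.
100 kHz mod fs = 26.8 kHz.
26.8 kHz ≤ fs/2 = 36.6 kHz, appears at 26.8 kHz.

26.8 kHz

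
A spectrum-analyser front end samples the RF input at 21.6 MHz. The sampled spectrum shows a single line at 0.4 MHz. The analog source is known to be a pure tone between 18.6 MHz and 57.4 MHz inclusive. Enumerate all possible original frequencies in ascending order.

Frequencies that alias to 0.4 MHz are k·fs ± 0.4 MHz for integer k ≥ 0.
k=0: 0.4 MHz.
k=1: 21.2 MHz, 22 MHz.
k=2: 42.8 MHz, 43.6 MHz.
k=3: 64.4 MHz, 65.2 MHz.
Within [18.6 MHz, 57.4 MHz]: 21.2 MHz, 22 MHz, 42.8 MHz, 43.6 MHz.

21.2 MHz, 22 MHz, 42.8 MHz, 43.6 MHz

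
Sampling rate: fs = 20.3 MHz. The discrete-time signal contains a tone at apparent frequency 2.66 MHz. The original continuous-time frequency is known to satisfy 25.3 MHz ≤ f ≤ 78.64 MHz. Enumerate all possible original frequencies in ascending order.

Frequencies that alias to 2.66 MHz are k·fs ± 2.66 MHz for integer k ≥ 0.
k=0: 2.66 MHz.
k=1: 17.64 MHz, 22.96 MHz.
k=2: 37.94 MHz, 43.26 MHz.
k=3: 58.24 MHz, 63.56 MHz.
k=4: 78.54 MHz, 83.86 MHz.
k=5: 98.84 MHz, 104.16 MHz.
Within [25.3 MHz, 78.64 MHz]: 37.94 MHz, 43.26 MHz, 58.24 MHz, 63.56 MHz, 78.54 MHz.

37.94 MHz, 43.26 MHz, 58.24 MHz, 63.56 MHz, 78.54 MHz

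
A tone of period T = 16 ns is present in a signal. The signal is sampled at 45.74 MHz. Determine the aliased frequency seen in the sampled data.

T = 16 ns → f = 1/T = 62.5 MHz.
62.5 MHz mod fs = 16.76 MHz.
16.76 MHz ≤ fs/2 = 22.87 MHz, appears at 16.76 MHz.

16.76 MHz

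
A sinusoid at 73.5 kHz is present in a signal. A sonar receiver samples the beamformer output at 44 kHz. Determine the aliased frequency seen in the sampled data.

14.5 kHz

73.5 kHz mod fs = 29.5 kHz.
29.5 kHz > fs/2 = 22 kHz, folds to fs − 29.5 kHz = 14.5 kHz.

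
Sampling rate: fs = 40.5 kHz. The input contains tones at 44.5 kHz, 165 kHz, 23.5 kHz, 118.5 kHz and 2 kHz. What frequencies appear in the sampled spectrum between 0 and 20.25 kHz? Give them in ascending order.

fs/2 = 20.25 kHz.
44.5 kHz mod fs = 4 kHz.
4 kHz ≤ fs/2 = 20.25 kHz, appears at 4 kHz.
165 kHz mod fs = 3 kHz.
3 kHz ≤ fs/2 = 20.25 kHz, appears at 3 kHz.
23.5 kHz > fs/2 = 20.25 kHz, folds to fs − 23.5 kHz = 17 kHz.
118.5 kHz mod fs = 37.5 kHz.
37.5 kHz > fs/2 = 20.25 kHz, folds to fs − 37.5 kHz = 3 kHz.
2 kHz ≤ fs/2 = 20.25 kHz, passes unchanged.
Distinct values: {2 kHz, 3 kHz, 4 kHz, 17 kHz}.

2 kHz, 3 kHz, 4 kHz, 17 kHz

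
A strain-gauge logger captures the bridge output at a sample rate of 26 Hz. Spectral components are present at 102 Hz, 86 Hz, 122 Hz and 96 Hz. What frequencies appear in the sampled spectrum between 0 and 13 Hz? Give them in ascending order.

2 Hz, 8 Hz

fs/2 = 13 Hz.
102 Hz mod fs = 24 Hz.
24 Hz > fs/2 = 13 Hz, folds to fs − 24 Hz = 2 Hz.
86 Hz mod fs = 8 Hz.
8 Hz ≤ fs/2 = 13 Hz, appears at 8 Hz.
122 Hz mod fs = 18 Hz.
18 Hz > fs/2 = 13 Hz, folds to fs − 18 Hz = 8 Hz.
96 Hz mod fs = 18 Hz.
18 Hz > fs/2 = 13 Hz, folds to fs − 18 Hz = 8 Hz.
Distinct values: {2 Hz, 8 Hz}.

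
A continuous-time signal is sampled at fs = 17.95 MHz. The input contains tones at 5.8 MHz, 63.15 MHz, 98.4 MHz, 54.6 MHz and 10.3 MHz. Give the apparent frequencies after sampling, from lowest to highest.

fs/2 = 8.975 MHz.
5.8 MHz ≤ fs/2 = 8.975 MHz, passes unchanged.
63.15 MHz mod fs = 9.3 MHz.
9.3 MHz > fs/2 = 8.975 MHz, folds to fs − 9.3 MHz = 8.65 MHz.
98.4 MHz mod fs = 8.65 MHz.
8.65 MHz ≤ fs/2 = 8.975 MHz, appears at 8.65 MHz.
54.6 MHz mod fs = 0.75 MHz.
0.75 MHz ≤ fs/2 = 8.975 MHz, appears at 0.75 MHz.
10.3 MHz > fs/2 = 8.975 MHz, folds to fs − 10.3 MHz = 7.65 MHz.
Distinct values: {0.75 MHz, 5.8 MHz, 7.65 MHz, 8.65 MHz}.

0.75 MHz, 5.8 MHz, 7.65 MHz, 8.65 MHz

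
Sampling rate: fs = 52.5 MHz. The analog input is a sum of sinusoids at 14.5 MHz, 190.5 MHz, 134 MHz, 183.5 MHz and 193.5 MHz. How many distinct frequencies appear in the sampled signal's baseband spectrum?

5

fs/2 = 26.25 MHz.
14.5 MHz ≤ fs/2 = 26.25 MHz, passes unchanged.
190.5 MHz mod fs = 33 MHz.
33 MHz > fs/2 = 26.25 MHz, folds to fs − 33 MHz = 19.5 MHz.
134 MHz mod fs = 29 MHz.
29 MHz > fs/2 = 26.25 MHz, folds to fs − 29 MHz = 23.5 MHz.
183.5 MHz mod fs = 26 MHz.
26 MHz ≤ fs/2 = 26.25 MHz, appears at 26 MHz.
193.5 MHz mod fs = 36 MHz.
36 MHz > fs/2 = 26.25 MHz, folds to fs − 36 MHz = 16.5 MHz.
Distinct values: {14.5 MHz, 16.5 MHz, 19.5 MHz, 23.5 MHz, 26 MHz} → 5.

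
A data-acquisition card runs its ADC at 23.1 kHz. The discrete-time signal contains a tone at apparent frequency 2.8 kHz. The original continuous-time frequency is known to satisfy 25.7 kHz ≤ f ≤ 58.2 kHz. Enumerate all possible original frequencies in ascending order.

Frequencies that alias to 2.8 kHz are k·fs ± 2.8 kHz for integer k ≥ 0.
k=0: 2.8 kHz.
k=1: 20.3 kHz, 25.9 kHz.
k=2: 43.4 kHz, 49 kHz.
k=3: 66.5 kHz, 72.1 kHz.
Within [25.7 kHz, 58.2 kHz]: 25.9 kHz, 43.4 kHz, 49 kHz.

25.9 kHz, 43.4 kHz, 49 kHz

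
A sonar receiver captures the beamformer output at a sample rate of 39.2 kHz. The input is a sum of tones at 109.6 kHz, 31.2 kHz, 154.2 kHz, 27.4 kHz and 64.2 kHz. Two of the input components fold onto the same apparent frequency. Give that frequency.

fs/2 = 19.6 kHz.
109.6 kHz mod fs = 31.2 kHz.
31.2 kHz > fs/2 = 19.6 kHz, folds to fs − 31.2 kHz = 8 kHz.
31.2 kHz > fs/2 = 19.6 kHz, folds to fs − 31.2 kHz = 8 kHz.
154.2 kHz mod fs = 36.6 kHz.
36.6 kHz > fs/2 = 19.6 kHz, folds to fs − 36.6 kHz = 2.6 kHz.
27.4 kHz > fs/2 = 19.6 kHz, folds to fs − 27.4 kHz = 11.8 kHz.
64.2 kHz mod fs = 25 kHz.
25 kHz > fs/2 = 19.6 kHz, folds to fs − 25 kHz = 14.2 kHz.
31.2 kHz and 109.6 kHz both map to 8 kHz.

8 kHz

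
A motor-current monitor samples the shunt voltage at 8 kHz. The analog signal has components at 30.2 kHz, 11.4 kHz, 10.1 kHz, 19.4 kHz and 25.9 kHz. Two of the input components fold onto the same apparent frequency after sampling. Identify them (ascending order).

fs/2 = 4 kHz.
30.2 kHz mod fs = 6.2 kHz.
6.2 kHz > fs/2 = 4 kHz, folds to fs − 6.2 kHz = 1.8 kHz.
11.4 kHz mod fs = 3.4 kHz.
3.4 kHz ≤ fs/2 = 4 kHz, appears at 3.4 kHz.
10.1 kHz mod fs = 2.1 kHz.
2.1 kHz ≤ fs/2 = 4 kHz, appears at 2.1 kHz.
19.4 kHz mod fs = 3.4 kHz.
3.4 kHz ≤ fs/2 = 4 kHz, appears at 3.4 kHz.
25.9 kHz mod fs = 1.9 kHz.
1.9 kHz ≤ fs/2 = 4 kHz, appears at 1.9 kHz.
11.4 kHz and 19.4 kHz both map to 3.4 kHz.

11.4 kHz, 19.4 kHz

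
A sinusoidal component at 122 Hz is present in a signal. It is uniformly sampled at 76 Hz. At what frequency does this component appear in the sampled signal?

122 Hz mod fs = 46 Hz.
46 Hz > fs/2 = 38 Hz, folds to fs − 46 Hz = 30 Hz.

30 Hz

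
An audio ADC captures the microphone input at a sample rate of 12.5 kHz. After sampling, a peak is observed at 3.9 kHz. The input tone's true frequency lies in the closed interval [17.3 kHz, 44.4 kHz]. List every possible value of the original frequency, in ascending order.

Frequencies that alias to 3.9 kHz are k·fs ± 3.9 kHz for integer k ≥ 0.
k=0: 3.9 kHz.
k=1: 8.6 kHz, 16.4 kHz.
k=2: 21.1 kHz, 28.9 kHz.
k=3: 33.6 kHz, 41.4 kHz.
k=4: 46.1 kHz, 53.9 kHz.
Within [17.3 kHz, 44.4 kHz]: 21.1 kHz, 28.9 kHz, 33.6 kHz, 41.4 kHz.

21.1 kHz, 28.9 kHz, 33.6 kHz, 41.4 kHz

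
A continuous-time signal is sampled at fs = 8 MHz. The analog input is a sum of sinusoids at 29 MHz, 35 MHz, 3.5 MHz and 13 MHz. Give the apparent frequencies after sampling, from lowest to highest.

3 MHz, 3.5 MHz

fs/2 = 4 MHz.
29 MHz mod fs = 5 MHz.
5 MHz > fs/2 = 4 MHz, folds to fs − 5 MHz = 3 MHz.
35 MHz mod fs = 3 MHz.
3 MHz ≤ fs/2 = 4 MHz, appears at 3 MHz.
3.5 MHz ≤ fs/2 = 4 MHz, passes unchanged.
13 MHz mod fs = 5 MHz.
5 MHz > fs/2 = 4 MHz, folds to fs − 5 MHz = 3 MHz.
Distinct values: {3 MHz, 3.5 MHz}.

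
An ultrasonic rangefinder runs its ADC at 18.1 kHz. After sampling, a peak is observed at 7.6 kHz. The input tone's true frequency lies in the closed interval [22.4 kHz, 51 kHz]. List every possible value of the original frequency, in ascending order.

Frequencies that alias to 7.6 kHz are k·fs ± 7.6 kHz for integer k ≥ 0.
k=0: 7.6 kHz.
k=1: 10.5 kHz, 25.7 kHz.
k=2: 28.6 kHz, 43.8 kHz.
k=3: 46.7 kHz, 61.9 kHz.
k=4: 64.8 kHz, 80 kHz.
Within [22.4 kHz, 51 kHz]: 25.7 kHz, 28.6 kHz, 43.8 kHz, 46.7 kHz.

25.7 kHz, 28.6 kHz, 43.8 kHz, 46.7 kHz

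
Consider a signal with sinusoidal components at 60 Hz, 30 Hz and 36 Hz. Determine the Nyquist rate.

Highest-frequency component: 60 Hz.
Nyquist rate = 2 × 60 Hz = 120 Hz.

120 Hz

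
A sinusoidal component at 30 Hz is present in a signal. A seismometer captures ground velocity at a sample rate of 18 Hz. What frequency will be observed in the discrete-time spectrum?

6 Hz

30 Hz mod fs = 12 Hz.
12 Hz > fs/2 = 9 Hz, folds to fs − 12 Hz = 6 Hz.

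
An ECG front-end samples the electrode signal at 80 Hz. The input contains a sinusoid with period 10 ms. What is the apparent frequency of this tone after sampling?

T = 10 ms → f = 1/T = 100 Hz.
100 Hz mod fs = 20 Hz.
20 Hz ≤ fs/2 = 40 Hz, appears at 20 Hz.

20 Hz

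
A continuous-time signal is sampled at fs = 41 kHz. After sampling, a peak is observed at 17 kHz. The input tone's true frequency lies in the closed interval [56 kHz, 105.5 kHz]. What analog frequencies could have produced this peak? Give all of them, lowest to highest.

Frequencies that alias to 17 kHz are k·fs ± 17 kHz for integer k ≥ 0.
k=0: 17 kHz.
k=1: 24 kHz, 58 kHz.
k=2: 65 kHz, 99 kHz.
k=3: 106 kHz, 140 kHz.
Within [56 kHz, 105.5 kHz]: 58 kHz, 65 kHz, 99 kHz.

58 kHz, 65 kHz, 99 kHz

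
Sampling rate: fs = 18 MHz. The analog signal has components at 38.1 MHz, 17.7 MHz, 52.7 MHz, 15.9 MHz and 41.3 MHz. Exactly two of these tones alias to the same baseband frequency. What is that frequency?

fs/2 = 9 MHz.
38.1 MHz mod fs = 2.1 MHz.
2.1 MHz ≤ fs/2 = 9 MHz, appears at 2.1 MHz.
17.7 MHz > fs/2 = 9 MHz, folds to fs − 17.7 MHz = 0.3 MHz.
52.7 MHz mod fs = 16.7 MHz.
16.7 MHz > fs/2 = 9 MHz, folds to fs − 16.7 MHz = 1.3 MHz.
15.9 MHz > fs/2 = 9 MHz, folds to fs − 15.9 MHz = 2.1 MHz.
41.3 MHz mod fs = 5.3 MHz.
5.3 MHz ≤ fs/2 = 9 MHz, appears at 5.3 MHz.
15.9 MHz and 38.1 MHz both map to 2.1 MHz.

2.1 MHz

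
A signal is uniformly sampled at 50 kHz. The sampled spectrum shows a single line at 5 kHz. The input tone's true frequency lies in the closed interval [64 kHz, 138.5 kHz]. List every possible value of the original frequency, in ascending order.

95 kHz, 105 kHz

Frequencies that alias to 5 kHz are k·fs ± 5 kHz for integer k ≥ 0.
k=0: 5 kHz.
k=1: 45 kHz, 55 kHz.
k=2: 95 kHz, 105 kHz.
k=3: 145 kHz, 155 kHz.
Within [64 kHz, 138.5 kHz]: 95 kHz, 105 kHz.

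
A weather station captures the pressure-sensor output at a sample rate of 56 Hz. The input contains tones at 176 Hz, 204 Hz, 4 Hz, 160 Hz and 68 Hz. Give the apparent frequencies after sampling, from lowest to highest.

4 Hz, 8 Hz, 12 Hz, 20 Hz

fs/2 = 28 Hz.
176 Hz mod fs = 8 Hz.
8 Hz ≤ fs/2 = 28 Hz, appears at 8 Hz.
204 Hz mod fs = 36 Hz.
36 Hz > fs/2 = 28 Hz, folds to fs − 36 Hz = 20 Hz.
4 Hz ≤ fs/2 = 28 Hz, passes unchanged.
160 Hz mod fs = 48 Hz.
48 Hz > fs/2 = 28 Hz, folds to fs − 48 Hz = 8 Hz.
68 Hz mod fs = 12 Hz.
12 Hz ≤ fs/2 = 28 Hz, appears at 12 Hz.
Distinct values: {4 Hz, 8 Hz, 12 Hz, 20 Hz}.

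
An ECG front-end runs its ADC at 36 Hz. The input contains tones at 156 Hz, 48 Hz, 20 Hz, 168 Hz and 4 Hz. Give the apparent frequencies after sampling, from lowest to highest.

4 Hz, 12 Hz, 16 Hz

fs/2 = 18 Hz.
156 Hz mod fs = 12 Hz.
12 Hz ≤ fs/2 = 18 Hz, appears at 12 Hz.
48 Hz mod fs = 12 Hz.
12 Hz ≤ fs/2 = 18 Hz, appears at 12 Hz.
20 Hz > fs/2 = 18 Hz, folds to fs − 20 Hz = 16 Hz.
168 Hz mod fs = 24 Hz.
24 Hz > fs/2 = 18 Hz, folds to fs − 24 Hz = 12 Hz.
4 Hz ≤ fs/2 = 18 Hz, passes unchanged.
Distinct values: {4 Hz, 12 Hz, 16 Hz}.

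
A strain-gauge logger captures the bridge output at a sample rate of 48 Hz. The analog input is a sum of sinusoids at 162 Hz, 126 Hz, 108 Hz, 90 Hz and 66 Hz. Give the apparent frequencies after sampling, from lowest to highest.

fs/2 = 24 Hz.
162 Hz mod fs = 18 Hz.
18 Hz ≤ fs/2 = 24 Hz, appears at 18 Hz.
126 Hz mod fs = 30 Hz.
30 Hz > fs/2 = 24 Hz, folds to fs − 30 Hz = 18 Hz.
108 Hz mod fs = 12 Hz.
12 Hz ≤ fs/2 = 24 Hz, appears at 12 Hz.
90 Hz mod fs = 42 Hz.
42 Hz > fs/2 = 24 Hz, folds to fs − 42 Hz = 6 Hz.
66 Hz mod fs = 18 Hz.
18 Hz ≤ fs/2 = 24 Hz, appears at 18 Hz.
Distinct values: {6 Hz, 12 Hz, 18 Hz}.

6 Hz, 12 Hz, 18 Hz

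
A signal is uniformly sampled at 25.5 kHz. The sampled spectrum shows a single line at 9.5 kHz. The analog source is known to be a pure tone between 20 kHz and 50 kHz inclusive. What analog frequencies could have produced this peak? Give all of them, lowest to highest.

Frequencies that alias to 9.5 kHz are k·fs ± 9.5 kHz for integer k ≥ 0.
k=0: 9.5 kHz.
k=1: 16 kHz, 35 kHz.
k=2: 41.5 kHz, 60.5 kHz.
k=3: 67 kHz, 86 kHz.
Within [20 kHz, 50 kHz]: 35 kHz, 41.5 kHz.

35 kHz, 41.5 kHz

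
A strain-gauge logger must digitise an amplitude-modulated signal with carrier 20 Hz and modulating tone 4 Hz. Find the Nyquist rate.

AM sidebands sit at fc ± fm = 16 Hz and 24 Hz.
Highest-frequency component: 24 Hz.
Nyquist rate = 2 × 24 Hz = 48 Hz.

48 Hz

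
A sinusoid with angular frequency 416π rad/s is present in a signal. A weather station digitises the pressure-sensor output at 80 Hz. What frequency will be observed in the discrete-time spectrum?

ω = 416π rad/s → f = ω/(2π) = 208 Hz.
208 Hz mod fs = 48 Hz.
48 Hz > fs/2 = 40 Hz, folds to fs − 48 Hz = 32 Hz.

32 Hz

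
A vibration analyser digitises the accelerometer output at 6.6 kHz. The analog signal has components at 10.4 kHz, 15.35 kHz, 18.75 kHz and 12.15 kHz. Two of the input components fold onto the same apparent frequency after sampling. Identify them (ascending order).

12.15 kHz, 18.75 kHz

fs/2 = 3.3 kHz.
10.4 kHz mod fs = 3.8 kHz.
3.8 kHz > fs/2 = 3.3 kHz, folds to fs − 3.8 kHz = 2.8 kHz.
15.35 kHz mod fs = 2.15 kHz.
2.15 kHz ≤ fs/2 = 3.3 kHz, appears at 2.15 kHz.
18.75 kHz mod fs = 5.55 kHz.
5.55 kHz > fs/2 = 3.3 kHz, folds to fs − 5.55 kHz = 1.05 kHz.
12.15 kHz mod fs = 5.55 kHz.
5.55 kHz > fs/2 = 3.3 kHz, folds to fs − 5.55 kHz = 1.05 kHz.
12.15 kHz and 18.75 kHz both map to 1.05 kHz.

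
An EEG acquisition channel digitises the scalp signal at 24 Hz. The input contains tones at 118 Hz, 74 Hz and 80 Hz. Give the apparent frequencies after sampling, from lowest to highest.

fs/2 = 12 Hz.
118 Hz mod fs = 22 Hz.
22 Hz > fs/2 = 12 Hz, folds to fs − 22 Hz = 2 Hz.
74 Hz mod fs = 2 Hz.
2 Hz ≤ fs/2 = 12 Hz, appears at 2 Hz.
80 Hz mod fs = 8 Hz.
8 Hz ≤ fs/2 = 12 Hz, appears at 8 Hz.
Distinct values: {2 Hz, 8 Hz}.

2 Hz, 8 Hz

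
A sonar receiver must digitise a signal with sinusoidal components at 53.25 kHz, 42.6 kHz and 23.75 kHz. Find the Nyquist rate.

Highest-frequency component: 53.25 kHz.
Nyquist rate = 2 × 53.25 kHz = 106.5 kHz.

106.5 kHz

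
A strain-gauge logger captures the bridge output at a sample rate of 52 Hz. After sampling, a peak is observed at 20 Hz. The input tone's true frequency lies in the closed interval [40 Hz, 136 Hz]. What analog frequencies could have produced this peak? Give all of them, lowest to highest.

Frequencies that alias to 20 Hz are k·fs ± 20 Hz for integer k ≥ 0.
k=0: 20 Hz.
k=1: 32 Hz, 72 Hz.
k=2: 84 Hz, 124 Hz.
k=3: 136 Hz, 176 Hz.
k=4: 188 Hz, 228 Hz.
Within [40 Hz, 136 Hz]: 72 Hz, 84 Hz, 124 Hz, 136 Hz.

72 Hz, 84 Hz, 124 Hz, 136 Hz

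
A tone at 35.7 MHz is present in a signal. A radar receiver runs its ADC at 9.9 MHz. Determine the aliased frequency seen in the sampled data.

35.7 MHz mod fs = 6 MHz.
6 MHz > fs/2 = 4.95 MHz, folds to fs − 6 MHz = 3.9 MHz.

3.9 MHz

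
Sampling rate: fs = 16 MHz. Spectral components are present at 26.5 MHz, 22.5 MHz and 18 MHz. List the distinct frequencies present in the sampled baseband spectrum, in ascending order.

2 MHz, 5.5 MHz, 6.5 MHz

fs/2 = 8 MHz.
26.5 MHz mod fs = 10.5 MHz.
10.5 MHz > fs/2 = 8 MHz, folds to fs − 10.5 MHz = 5.5 MHz.
22.5 MHz mod fs = 6.5 MHz.
6.5 MHz ≤ fs/2 = 8 MHz, appears at 6.5 MHz.
18 MHz mod fs = 2 MHz.
2 MHz ≤ fs/2 = 8 MHz, appears at 2 MHz.
Distinct values: {2 MHz, 5.5 MHz, 6.5 MHz}.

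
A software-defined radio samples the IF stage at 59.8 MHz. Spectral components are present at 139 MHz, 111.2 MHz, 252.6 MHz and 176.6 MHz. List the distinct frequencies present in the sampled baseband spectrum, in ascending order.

fs/2 = 29.9 MHz.
139 MHz mod fs = 19.4 MHz.
19.4 MHz ≤ fs/2 = 29.9 MHz, appears at 19.4 MHz.
111.2 MHz mod fs = 51.4 MHz.
51.4 MHz > fs/2 = 29.9 MHz, folds to fs − 51.4 MHz = 8.4 MHz.
252.6 MHz mod fs = 13.4 MHz.
13.4 MHz ≤ fs/2 = 29.9 MHz, appears at 13.4 MHz.
176.6 MHz mod fs = 57 MHz.
57 MHz > fs/2 = 29.9 MHz, folds to fs − 57 MHz = 2.8 MHz.
Distinct values: {2.8 MHz, 8.4 MHz, 13.4 MHz, 19.4 MHz}.

2.8 MHz, 8.4 MHz, 13.4 MHz, 19.4 MHz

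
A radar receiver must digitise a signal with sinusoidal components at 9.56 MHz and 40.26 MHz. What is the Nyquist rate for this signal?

80.52 MHz

Highest-frequency component: 40.26 MHz.
Nyquist rate = 2 × 40.26 MHz = 80.52 MHz.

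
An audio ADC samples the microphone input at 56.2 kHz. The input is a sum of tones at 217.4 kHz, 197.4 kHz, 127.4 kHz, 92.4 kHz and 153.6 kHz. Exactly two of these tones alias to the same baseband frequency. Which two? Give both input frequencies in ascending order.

fs/2 = 28.1 kHz.
217.4 kHz mod fs = 48.8 kHz.
48.8 kHz > fs/2 = 28.1 kHz, folds to fs − 48.8 kHz = 7.4 kHz.
197.4 kHz mod fs = 28.8 kHz.
28.8 kHz > fs/2 = 28.1 kHz, folds to fs − 28.8 kHz = 27.4 kHz.
127.4 kHz mod fs = 15 kHz.
15 kHz ≤ fs/2 = 28.1 kHz, appears at 15 kHz.
92.4 kHz mod fs = 36.2 kHz.
36.2 kHz > fs/2 = 28.1 kHz, folds to fs − 36.2 kHz = 20 kHz.
153.6 kHz mod fs = 41.2 kHz.
41.2 kHz > fs/2 = 28.1 kHz, folds to fs − 41.2 kHz = 15 kHz.
127.4 kHz and 153.6 kHz both map to 15 kHz.

127.4 kHz, 153.6 kHz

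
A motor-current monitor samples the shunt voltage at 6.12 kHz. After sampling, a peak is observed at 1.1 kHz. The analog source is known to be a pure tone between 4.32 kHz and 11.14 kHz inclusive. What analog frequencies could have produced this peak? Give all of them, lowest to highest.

Frequencies that alias to 1.1 kHz are k·fs ± 1.1 kHz for integer k ≥ 0.
k=0: 1.1 kHz.
k=1: 5.02 kHz, 7.22 kHz.
k=2: 11.14 kHz, 13.34 kHz.
k=3: 17.26 kHz, 19.46 kHz.
Within [4.32 kHz, 11.14 kHz]: 5.02 kHz, 7.22 kHz, 11.14 kHz.

5.02 kHz, 7.22 kHz, 11.14 kHz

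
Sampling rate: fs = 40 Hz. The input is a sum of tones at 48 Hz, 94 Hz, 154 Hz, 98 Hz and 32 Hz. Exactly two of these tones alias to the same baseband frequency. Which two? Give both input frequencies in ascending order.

fs/2 = 20 Hz.
48 Hz mod fs = 8 Hz.
8 Hz ≤ fs/2 = 20 Hz, appears at 8 Hz.
94 Hz mod fs = 14 Hz.
14 Hz ≤ fs/2 = 20 Hz, appears at 14 Hz.
154 Hz mod fs = 34 Hz.
34 Hz > fs/2 = 20 Hz, folds to fs − 34 Hz = 6 Hz.
98 Hz mod fs = 18 Hz.
18 Hz ≤ fs/2 = 20 Hz, appears at 18 Hz.
32 Hz > fs/2 = 20 Hz, folds to fs − 32 Hz = 8 Hz.
32 Hz and 48 Hz both map to 8 Hz.

32 Hz, 48 Hz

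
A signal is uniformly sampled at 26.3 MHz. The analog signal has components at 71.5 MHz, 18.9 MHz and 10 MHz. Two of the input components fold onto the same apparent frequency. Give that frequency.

7.4 MHz

fs/2 = 13.15 MHz.
71.5 MHz mod fs = 18.9 MHz.
18.9 MHz > fs/2 = 13.15 MHz, folds to fs − 18.9 MHz = 7.4 MHz.
18.9 MHz > fs/2 = 13.15 MHz, folds to fs − 18.9 MHz = 7.4 MHz.
10 MHz ≤ fs/2 = 13.15 MHz, passes unchanged.
18.9 MHz and 71.5 MHz both map to 7.4 MHz.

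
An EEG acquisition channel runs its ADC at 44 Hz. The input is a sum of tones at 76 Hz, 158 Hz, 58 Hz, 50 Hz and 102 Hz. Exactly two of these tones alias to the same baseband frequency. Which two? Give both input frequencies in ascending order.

58 Hz, 102 Hz

fs/2 = 22 Hz.
76 Hz mod fs = 32 Hz.
32 Hz > fs/2 = 22 Hz, folds to fs − 32 Hz = 12 Hz.
158 Hz mod fs = 26 Hz.
26 Hz > fs/2 = 22 Hz, folds to fs − 26 Hz = 18 Hz.
58 Hz mod fs = 14 Hz.
14 Hz ≤ fs/2 = 22 Hz, appears at 14 Hz.
50 Hz mod fs = 6 Hz.
6 Hz ≤ fs/2 = 22 Hz, appears at 6 Hz.
102 Hz mod fs = 14 Hz.
14 Hz ≤ fs/2 = 22 Hz, appears at 14 Hz.
58 Hz and 102 Hz both map to 14 Hz.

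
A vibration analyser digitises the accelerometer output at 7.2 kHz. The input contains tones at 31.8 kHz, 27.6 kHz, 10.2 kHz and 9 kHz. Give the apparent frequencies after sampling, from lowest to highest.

1.2 kHz, 1.8 kHz, 3 kHz

fs/2 = 3.6 kHz.
31.8 kHz mod fs = 3 kHz.
3 kHz ≤ fs/2 = 3.6 kHz, appears at 3 kHz.
27.6 kHz mod fs = 6 kHz.
6 kHz > fs/2 = 3.6 kHz, folds to fs − 6 kHz = 1.2 kHz.
10.2 kHz mod fs = 3 kHz.
3 kHz ≤ fs/2 = 3.6 kHz, appears at 3 kHz.
9 kHz mod fs = 1.8 kHz.
1.8 kHz ≤ fs/2 = 3.6 kHz, appears at 1.8 kHz.
Distinct values: {1.2 kHz, 1.8 kHz, 3 kHz}.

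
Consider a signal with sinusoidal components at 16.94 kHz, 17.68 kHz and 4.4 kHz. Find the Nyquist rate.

Highest-frequency component: 17.68 kHz.
Nyquist rate = 2 × 17.68 kHz = 35.36 kHz.

35.36 kHz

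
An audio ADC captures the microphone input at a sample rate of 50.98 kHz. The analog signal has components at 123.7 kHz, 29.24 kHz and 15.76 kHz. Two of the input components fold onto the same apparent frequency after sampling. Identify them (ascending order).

29.24 kHz, 123.7 kHz

fs/2 = 25.49 kHz.
123.7 kHz mod fs = 21.74 kHz.
21.74 kHz ≤ fs/2 = 25.49 kHz, appears at 21.74 kHz.
29.24 kHz > fs/2 = 25.49 kHz, folds to fs − 29.24 kHz = 21.74 kHz.
15.76 kHz ≤ fs/2 = 25.49 kHz, passes unchanged.
29.24 kHz and 123.7 kHz both map to 21.74 kHz.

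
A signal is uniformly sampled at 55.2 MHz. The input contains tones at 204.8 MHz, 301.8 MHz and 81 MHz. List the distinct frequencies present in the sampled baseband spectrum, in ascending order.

16 MHz, 25.8 MHz

fs/2 = 27.6 MHz.
204.8 MHz mod fs = 39.2 MHz.
39.2 MHz > fs/2 = 27.6 MHz, folds to fs − 39.2 MHz = 16 MHz.
301.8 MHz mod fs = 25.8 MHz.
25.8 MHz ≤ fs/2 = 27.6 MHz, appears at 25.8 MHz.
81 MHz mod fs = 25.8 MHz.
25.8 MHz ≤ fs/2 = 27.6 MHz, appears at 25.8 MHz.
Distinct values: {16 MHz, 25.8 MHz}.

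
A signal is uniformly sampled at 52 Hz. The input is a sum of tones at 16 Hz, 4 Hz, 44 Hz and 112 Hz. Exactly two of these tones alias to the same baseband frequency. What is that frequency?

fs/2 = 26 Hz.
16 Hz ≤ fs/2 = 26 Hz, passes unchanged.
4 Hz ≤ fs/2 = 26 Hz, passes unchanged.
44 Hz > fs/2 = 26 Hz, folds to fs − 44 Hz = 8 Hz.
112 Hz mod fs = 8 Hz.
8 Hz ≤ fs/2 = 26 Hz, appears at 8 Hz.
44 Hz and 112 Hz both map to 8 Hz.

8 Hz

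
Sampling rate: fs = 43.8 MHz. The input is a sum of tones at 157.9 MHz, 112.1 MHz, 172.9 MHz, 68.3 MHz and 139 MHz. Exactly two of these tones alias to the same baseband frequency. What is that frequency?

fs/2 = 21.9 MHz.
157.9 MHz mod fs = 26.5 MHz.
26.5 MHz > fs/2 = 21.9 MHz, folds to fs − 26.5 MHz = 17.3 MHz.
112.1 MHz mod fs = 24.5 MHz.
24.5 MHz > fs/2 = 21.9 MHz, folds to fs − 24.5 MHz = 19.3 MHz.
172.9 MHz mod fs = 41.5 MHz.
41.5 MHz > fs/2 = 21.9 MHz, folds to fs − 41.5 MHz = 2.3 MHz.
68.3 MHz mod fs = 24.5 MHz.
24.5 MHz > fs/2 = 21.9 MHz, folds to fs − 24.5 MHz = 19.3 MHz.
139 MHz mod fs = 7.6 MHz.
7.6 MHz ≤ fs/2 = 21.9 MHz, appears at 7.6 MHz.
68.3 MHz and 112.1 MHz both map to 19.3 MHz.

19.3 MHz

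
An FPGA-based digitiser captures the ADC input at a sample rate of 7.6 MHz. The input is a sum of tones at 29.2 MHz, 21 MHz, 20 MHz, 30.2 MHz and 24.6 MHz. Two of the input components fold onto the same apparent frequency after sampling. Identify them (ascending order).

21 MHz, 24.6 MHz

fs/2 = 3.8 MHz.
29.2 MHz mod fs = 6.4 MHz.
6.4 MHz > fs/2 = 3.8 MHz, folds to fs − 6.4 MHz = 1.2 MHz.
21 MHz mod fs = 5.8 MHz.
5.8 MHz > fs/2 = 3.8 MHz, folds to fs − 5.8 MHz = 1.8 MHz.
20 MHz mod fs = 4.8 MHz.
4.8 MHz > fs/2 = 3.8 MHz, folds to fs − 4.8 MHz = 2.8 MHz.
30.2 MHz mod fs = 7.4 MHz.
7.4 MHz > fs/2 = 3.8 MHz, folds to fs − 7.4 MHz = 0.2 MHz.
24.6 MHz mod fs = 1.8 MHz.
1.8 MHz ≤ fs/2 = 3.8 MHz, appears at 1.8 MHz.
21 MHz and 24.6 MHz both map to 1.8 MHz.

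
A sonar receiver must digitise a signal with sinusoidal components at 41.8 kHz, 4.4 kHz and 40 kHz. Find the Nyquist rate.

Highest-frequency component: 41.8 kHz.
Nyquist rate = 2 × 41.8 kHz = 83.6 kHz.

83.6 kHz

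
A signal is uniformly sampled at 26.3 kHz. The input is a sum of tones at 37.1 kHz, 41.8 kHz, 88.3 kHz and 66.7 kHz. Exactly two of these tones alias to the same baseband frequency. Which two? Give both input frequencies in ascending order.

37.1 kHz, 41.8 kHz

fs/2 = 13.15 kHz.
37.1 kHz mod fs = 10.8 kHz.
10.8 kHz ≤ fs/2 = 13.15 kHz, appears at 10.8 kHz.
41.8 kHz mod fs = 15.5 kHz.
15.5 kHz > fs/2 = 13.15 kHz, folds to fs − 15.5 kHz = 10.8 kHz.
88.3 kHz mod fs = 9.4 kHz.
9.4 kHz ≤ fs/2 = 13.15 kHz, appears at 9.4 kHz.
66.7 kHz mod fs = 14.1 kHz.
14.1 kHz > fs/2 = 13.15 kHz, folds to fs − 14.1 kHz = 12.2 kHz.
37.1 kHz and 41.8 kHz both map to 10.8 kHz.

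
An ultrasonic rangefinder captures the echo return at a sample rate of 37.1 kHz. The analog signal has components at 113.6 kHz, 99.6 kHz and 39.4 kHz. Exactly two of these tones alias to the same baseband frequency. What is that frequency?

2.3 kHz

fs/2 = 18.55 kHz.
113.6 kHz mod fs = 2.3 kHz.
2.3 kHz ≤ fs/2 = 18.55 kHz, appears at 2.3 kHz.
99.6 kHz mod fs = 25.4 kHz.
25.4 kHz > fs/2 = 18.55 kHz, folds to fs − 25.4 kHz = 11.7 kHz.
39.4 kHz mod fs = 2.3 kHz.
2.3 kHz ≤ fs/2 = 18.55 kHz, appears at 2.3 kHz.
39.4 kHz and 113.6 kHz both map to 2.3 kHz.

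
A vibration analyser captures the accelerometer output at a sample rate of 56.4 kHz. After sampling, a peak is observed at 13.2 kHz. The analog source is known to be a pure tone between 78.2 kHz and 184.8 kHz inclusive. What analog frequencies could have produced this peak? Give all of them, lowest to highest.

99.6 kHz, 126 kHz, 156 kHz, 182.4 kHz

Frequencies that alias to 13.2 kHz are k·fs ± 13.2 kHz for integer k ≥ 0.
k=0: 13.2 kHz.
k=1: 43.2 kHz, 69.6 kHz.
k=2: 99.6 kHz, 126 kHz.
k=3: 156 kHz, 182.4 kHz.
k=4: 212.4 kHz, 238.8 kHz.
Within [78.2 kHz, 184.8 kHz]: 99.6 kHz, 126 kHz, 156 kHz, 182.4 kHz.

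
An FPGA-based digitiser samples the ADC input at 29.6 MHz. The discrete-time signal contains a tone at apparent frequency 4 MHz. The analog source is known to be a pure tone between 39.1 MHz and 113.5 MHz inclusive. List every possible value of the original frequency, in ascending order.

55.2 MHz, 63.2 MHz, 84.8 MHz, 92.8 MHz

Frequencies that alias to 4 MHz are k·fs ± 4 MHz for integer k ≥ 0.
k=0: 4 MHz.
k=1: 25.6 MHz, 33.6 MHz.
k=2: 55.2 MHz, 63.2 MHz.
k=3: 84.8 MHz, 92.8 MHz.
k=4: 114.4 MHz, 122.4 MHz.
Within [39.1 MHz, 113.5 MHz]: 55.2 MHz, 63.2 MHz, 84.8 MHz, 92.8 MHz.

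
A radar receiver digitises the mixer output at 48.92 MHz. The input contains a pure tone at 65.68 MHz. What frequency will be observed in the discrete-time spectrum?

65.68 MHz mod fs = 16.76 MHz.
16.76 MHz ≤ fs/2 = 24.46 MHz, appears at 16.76 MHz.

16.76 MHz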